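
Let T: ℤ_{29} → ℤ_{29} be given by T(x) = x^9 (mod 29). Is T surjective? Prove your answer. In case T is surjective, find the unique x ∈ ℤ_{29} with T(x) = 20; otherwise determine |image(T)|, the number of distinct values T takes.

Since 29 is prime, the nonzero elements of ℤ_{29} form a cyclic group of order 28.
As gcd(9, 28) = 1, raising to the 9th power is a bijection on this group: if u^9 ≡ v^9 then (uv^{−1})^9 = 1, and the only element of order dividing gcd(9, 28) = 1 is 1, so u = v.
With T(0) = 0 this makes T injective on all of ℤ_{29}, hence bijective (finite equal-size domain and codomain). In particular T is surjective.
Since T is surjective, we find the preimage of 20. The inverse of x ↦ x^9 on (ℤ_{29})^× is x ↦ x^25, because 9·25 = 225 = 8·28 + 1 ≡ 1 (mod 28) and x^{28} = 1 for x ≠ 0 (Fermat). So T⁻¹(20) = 20^25 mod 29.
Repeated squaring mod 29: 20^1 ≡ 20, 20^2 ≡ 20² = 400 ≡ 23, 20^4 ≡ 23² = 529 ≡ 7, 20^8 ≡ 7² = 49 ≡ 20, 20^16 ≡ 20² = 400 ≡ 23. Since 25 = 16 + 8 + 1, 20^25 ≡ 23·20·20: 23·20 = 460 ≡ 25, then 25·20 = 500 ≡ 7. So 20^25 ≡ 7 (mod 29).
Hence T⁻¹(20) = 7.

7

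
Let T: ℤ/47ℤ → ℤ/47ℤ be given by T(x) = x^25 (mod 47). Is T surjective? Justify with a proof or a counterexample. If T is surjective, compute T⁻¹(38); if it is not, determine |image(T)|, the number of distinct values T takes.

44

Since 47 is prime, the nonzero elements of ℤ/47ℤ form a cyclic group of order 46.
As gcd(25, 46) = 1, raising to the 25th power is a bijection on this group: if s^25 ≡ t^25 then (st^{−1})^25 = 1, and the only element of order dividing gcd(25, 46) = 1 is 1, so s = t.
With T(0) = 0 this makes T injective on all of ℤ/47ℤ, hence bijective (finite equal-size domain and codomain). In particular T is surjective.
Since T is surjective, we find the preimage of 38. The inverse of x ↦ x^25 on (ℤ/47ℤ)^× is x ↦ x^35, because 25·35 = 875 = 19·46 + 1 ≡ 1 (mod 46) and x^{46} = 1 for x ≠ 0 (Fermat). So T⁻¹(38) = 38^35 mod 47.
Repeated squaring mod 47: 38^1 ≡ 38, 38^2 ≡ 38² = 1444 ≡ 34, 38^4 ≡ 34² = 1156 ≡ 28, 38^8 ≡ 28² = 784 ≡ 32, 38^16 ≡ 32² = 1024 ≡ 37, 38^32 ≡ 37² = 1369 ≡ 6. Since 35 = 32 + 2 + 1, 38^35 ≡ 6·34·38: 6·34 = 204 ≡ 16, then 16·38 = 608 ≡ 44. So 38^35 ≡ 44 (mod 47).
Hence T⁻¹(38) = 44.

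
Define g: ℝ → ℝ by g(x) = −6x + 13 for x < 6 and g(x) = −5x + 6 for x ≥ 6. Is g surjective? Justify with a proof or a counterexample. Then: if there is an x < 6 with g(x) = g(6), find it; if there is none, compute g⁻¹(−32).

38/5

Both pieces are strictly decreasing (slopes −6 and −5), so each is injective on its own interval.
The left piece maps (−∞, 6) onto (−23, ∞); the right piece maps [6, ∞) onto (−∞, −24].
The union (−23, ∞) ∪ (−∞, −24] omits the interval between −23 and −24; in particular −23 has no preimage. So g is not surjective.
Because the two images are disjoint, no x < 6 has g(x) = g(6), so we compute g⁻¹(−32): −32 lies in (−∞, −24], so solve −5x + 6 = −32: x = (−32 − 6)/(−5) = 38/5.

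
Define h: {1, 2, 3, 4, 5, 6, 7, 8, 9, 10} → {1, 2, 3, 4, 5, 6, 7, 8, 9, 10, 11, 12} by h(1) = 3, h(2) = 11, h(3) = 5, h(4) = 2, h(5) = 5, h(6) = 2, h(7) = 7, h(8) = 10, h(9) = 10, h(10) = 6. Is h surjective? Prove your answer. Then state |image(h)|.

No element maps to 1, so h is not surjective.
The image of h is {2, 3, 5, 6, 7, 10, 11}, which has 7 elements.

7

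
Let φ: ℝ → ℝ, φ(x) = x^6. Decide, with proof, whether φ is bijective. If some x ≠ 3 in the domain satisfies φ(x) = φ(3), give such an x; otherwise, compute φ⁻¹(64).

-3

φ(3) = 729 = (−3)^6 = φ(−3) (since 6 is even), with 3 ≠ −3. So φ is not injective, hence not bijective.
For the follow-up, such an x exists: taking x = −3 ∈ ℝ gives φ(−3) = 729 = φ(3) with −3 ≠ 3.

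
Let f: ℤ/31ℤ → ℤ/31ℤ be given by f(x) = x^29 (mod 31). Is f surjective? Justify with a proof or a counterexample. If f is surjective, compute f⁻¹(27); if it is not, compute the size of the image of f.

23

Since 31 is prime, the nonzero elements of ℤ/31ℤ form a cyclic group of order 30.
As gcd(29, 30) = 1, raising to the 29th power is a bijection on this group: if a^29 ≡ b^29 then (ab^{−1})^29 = 1, and the only element of order dividing gcd(29, 30) = 1 is 1, so a = b.
With f(0) = 0 this makes f injective on all of ℤ/31ℤ, hence bijective (finite equal-size domain and codomain). In particular f is surjective.
Since f is surjective, we find the preimage of 27. The inverse of x ↦ x^29 on (ℤ/31ℤ)^× is x ↦ x^29, because 29·29 = 841 = 28·30 + 1 ≡ 1 (mod 30) and x^{30} = 1 for x ≠ 0 (Fermat). So f⁻¹(27) = 27^29 mod 31.
Repeated squaring mod 31: 27^1 ≡ 27, 27^2 ≡ 27² = 729 ≡ 16, 27^4 ≡ 16² = 256 ≡ 8, 27^8 ≡ 8² = 64 ≡ 2, 27^16 ≡ 2² = 4. Since 29 = 16 + 8 + 4 + 1, 27^29 ≡ 4·2·8·27: 4·2 = 8, then 8·8 = 64 ≡ 2, then 2·27 = 54 ≡ 23. So 27^29 ≡ 23 (mod 31).
Hence f⁻¹(27) = 23.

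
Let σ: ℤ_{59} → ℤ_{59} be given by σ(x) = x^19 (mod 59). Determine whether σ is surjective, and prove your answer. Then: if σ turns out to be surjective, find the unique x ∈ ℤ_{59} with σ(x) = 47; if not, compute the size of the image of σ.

52

Since 59 is prime, the nonzero elements of ℤ_{59} form a cyclic group of order 58.
As gcd(19, 58) = 1, raising to the 19th power is a bijection on this group: if x_1^19 ≡ x_2^19 then (x_1x_2^{−1})^19 = 1, and the only element of order dividing gcd(19, 58) = 1 is 1, so x_1 = x_2.
With σ(0) = 0 this makes σ injective on all of ℤ_{59}, hence bijective (finite equal-size domain and codomain). In particular σ is surjective.
Since σ is surjective, we find the preimage of 47. The inverse of x ↦ x^19 on (ℤ_{59})^× is x ↦ x^55, because 19·55 = 1045 = 18·58 + 1 ≡ 1 (mod 58) and x^{58} = 1 for x ≠ 0 (Fermat). So σ⁻¹(47) = 47^55 mod 59.
Repeated squaring mod 59: 47^1 ≡ 47, 47^2 ≡ 47² = 2209 ≡ 26, 47^4 ≡ 26² = 676 ≡ 27, 47^8 ≡ 27² = 729 ≡ 21, 47^16 ≡ 21² = 441 ≡ 28, 47^32 ≡ 28² = 784 ≡ 17. Since 55 = 32 + 16 + 4 + 2 + 1, 47^55 ≡ 17·28·27·26·47: 17·28 = 476 ≡ 4, then 4·27 = 108 ≡ 49, then 49·26 = 1274 ≡ 35, then 35·47 = 1645 ≡ 52. So 47^55 ≡ 52 (mod 59).
Hence σ⁻¹(47) = 52.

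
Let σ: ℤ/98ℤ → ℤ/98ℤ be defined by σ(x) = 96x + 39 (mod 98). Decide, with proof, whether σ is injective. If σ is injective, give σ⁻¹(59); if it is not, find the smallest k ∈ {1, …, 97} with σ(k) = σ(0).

We have gcd(96, 98) = 2 > 1. Taking s = 0 and t = 49: σ(0) = 39 and σ(49) = 96·49 + 39 = 4743 ≡ 39 (mod 98).
So σ(0) = σ(49) while 0 ≠ 49, therefore σ is not injective.
Since σ is not injective, we find the least positive k with σ(k) = σ(0): this means 96k ≡ 0 (mod 98), i.e. 98 ∣ 96k. Since gcd(96, 98) = 2, dividing through by 2 this holds exactly when 49 ∣ 48k, and as gcd(48, 49) = 1, exactly when 49 ∣ k.
The smallest positive such k is 49.

49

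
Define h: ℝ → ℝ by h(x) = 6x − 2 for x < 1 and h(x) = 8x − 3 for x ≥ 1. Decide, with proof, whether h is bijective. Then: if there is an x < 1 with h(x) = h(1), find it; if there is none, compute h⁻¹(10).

Both pieces are strictly increasing (slopes 6 and 8), so each is injective on its own interval.
The left piece maps (−∞, 1) onto (−∞, 4); the right piece maps [1, ∞) onto [5, ∞).
The images leave a gap (4 has no preimage), so h is not surjective, hence not bijective.
Because the two images are disjoint, no x < 1 has h(x) = h(1), so we compute h⁻¹(10): 10 lies in [5, ∞), so solve 8x − 3 = 10: x = (10 + 3)/8 = 13/8.

13/8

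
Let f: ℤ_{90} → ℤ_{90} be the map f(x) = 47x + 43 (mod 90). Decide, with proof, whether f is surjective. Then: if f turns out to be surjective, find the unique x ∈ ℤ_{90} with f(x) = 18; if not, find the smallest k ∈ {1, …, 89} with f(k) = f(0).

55

Since gcd(47, 90) = 1, 47 is invertible modulo 90. Euclid's algorithm: 90 = 1·47 + 43, 47 = 1·43 + 4, 43 = 10·4 + 3, 4 = 1·3 + 1; back-substituting gives 1 = 23·47 − 12·90, so 47⁻¹ ≡ 23 (mod 90).
For any y ∈ ℤ_{90}, x = 23(y − 43) mod 90 satisfies f(x) = 47·23(y − 43) + 43 ≡ y (since 47·23 ≡ 1 mod 90). So every y has a preimage.
Therefore f is surjective.
Since f is surjective, we compute f⁻¹(18): solve 47x + 43 ≡ 18 (mod 90), i.e. 47x ≡ 65 (mod 90).
Multiplying by 47⁻¹ = 23 gives x ≡ 23·65 = 1495 = 16·90 + 55 ≡ 55 (mod 90).
Check: f(55) = 47·55 + 43 = 2628 = 29·90 + 18 ≡ 18 (mod 90).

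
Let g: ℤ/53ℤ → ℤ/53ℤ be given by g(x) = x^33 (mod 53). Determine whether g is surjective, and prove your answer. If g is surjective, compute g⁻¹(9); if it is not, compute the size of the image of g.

25

Since 53 is prime, the nonzero elements of ℤ/53ℤ form a cyclic group of order 52.
As gcd(33, 52) = 1, raising to the 33rd power is a bijection on this group: if u^33 ≡ v^33 then (uv^{−1})^33 = 1, and the only element of order dividing gcd(33, 52) = 1 is 1, so u = v.
With g(0) = 0 this makes g injective on all of ℤ/53ℤ, hence bijective (finite equal-size domain and codomain). In particular g is surjective.
Since g is surjective, we find the preimage of 9. The inverse of x ↦ x^33 on (ℤ/53ℤ)^× is x ↦ x^41, because 33·41 = 1353 = 26·52 + 1 ≡ 1 (mod 52) and x^{52} = 1 for x ≠ 0 (Fermat). So g⁻¹(9) = 9^41 mod 53.
Repeated squaring mod 53: 9^1 ≡ 9, 9^2 ≡ 9² = 81 ≡ 28, 9^4 ≡ 28² = 784 ≡ 42, 9^8 ≡ 42² = 1764 ≡ 15, 9^16 ≡ 15² = 225 ≡ 13, 9^32 ≡ 13² = 169 ≡ 10. Since 41 = 32 + 8 + 1, 9^41 ≡ 10·15·9: 10·15 = 150 ≡ 44, then 44·9 = 396 ≡ 25. So 9^41 ≡ 25 (mod 53).
Hence g⁻¹(9) = 25.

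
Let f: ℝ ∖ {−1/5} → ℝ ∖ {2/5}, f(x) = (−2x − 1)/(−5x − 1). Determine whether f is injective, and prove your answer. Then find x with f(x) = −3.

Suppose f(a) = f(b). Cross-multiplying: (−2a − 1)(−5b − 1) = (−2b − 1)(−5a − 1).
Expanding both sides and cancelling the symmetric terms leaves −3·(a − b) = 0. Since −3 ≠ 0, a = b. Thus f is injective.
Solving f(x) = −3: cross-multiplying gives −2x − 1 = −3(−5x − 1), which rearranges to −17x = 4, so x = −4/17.

-4/17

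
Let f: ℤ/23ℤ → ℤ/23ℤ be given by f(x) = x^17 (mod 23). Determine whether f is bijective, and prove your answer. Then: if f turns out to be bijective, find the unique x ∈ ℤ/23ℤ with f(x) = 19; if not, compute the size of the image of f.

Since 23 is prime, the nonzero elements of ℤ/23ℤ form a cyclic group of order 22.
As gcd(17, 22) = 1, raising to the 17th power is a bijection on this group: if u^17 ≡ v^17 then (uv^{−1})^17 = 1, and the only element of order dividing gcd(17, 22) = 1 is 1, so u = v.
With f(0) = 0 this makes f injective on all of ℤ/23ℤ, hence bijective (finite equal-size domain and codomain). In particular f is bijective.
Since f is bijective, we find the preimage of 19. The inverse of x ↦ x^17 on (ℤ/23ℤ)^× is x ↦ x^13, because 17·13 = 221 = 10·22 + 1 ≡ 1 (mod 22) and x^{22} = 1 for x ≠ 0 (Fermat). So f⁻¹(19) = 19^13 mod 23.
Repeated squaring mod 23: 19^1 ≡ 19, 19^2 ≡ 19² = 361 ≡ 16, 19^4 ≡ 16² = 256 ≡ 3, 19^8 ≡ 3² = 9. Since 13 = 8 + 4 + 1, 19^13 ≡ 9·3·19: 9·3 = 27 ≡ 4, then 4·19 = 76 ≡ 7. So 19^13 ≡ 7 (mod 23).
Hence f⁻¹(19) = 7.

7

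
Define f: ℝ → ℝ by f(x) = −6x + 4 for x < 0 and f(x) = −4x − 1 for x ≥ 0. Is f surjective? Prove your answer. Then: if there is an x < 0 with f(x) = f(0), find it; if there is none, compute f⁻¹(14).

Both pieces are strictly decreasing (slopes −6 and −4), so each is injective on its own interval.
The left piece maps (−∞, 0) onto (4, ∞); the right piece maps [0, ∞) onto (−∞, −1].
The union (4, ∞) ∪ (−∞, −1] omits the interval between 4 and −1; in particular 4 has no preimage. So f is not surjective.
Because the two images are disjoint, no x < 0 has f(x) = f(0), so we compute f⁻¹(14): 14 lies in (4, ∞), so solve −6x + 4 = 14: x = (14 − 4)/(−6) = −5/3.

-5/3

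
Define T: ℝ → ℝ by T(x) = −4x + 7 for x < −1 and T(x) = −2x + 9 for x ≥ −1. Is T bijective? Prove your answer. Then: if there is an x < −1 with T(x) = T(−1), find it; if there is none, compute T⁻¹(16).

-9/4

Both pieces are strictly decreasing (slopes −4 and −2), so each is injective on its own interval.
The left piece maps (−∞, −1) onto (11, ∞); the right piece maps [−1, ∞) onto (−∞, 11].
Since 11 = 11, the images partition ℝ: T is injective and surjective, hence bijective.
Because the two images are disjoint, no x < −1 has T(x) = T(−1), so we compute T⁻¹(16): 16 lies in (11, ∞), so solve −4x + 7 = 16: x = (16 − 7)/(−4) = −9/4.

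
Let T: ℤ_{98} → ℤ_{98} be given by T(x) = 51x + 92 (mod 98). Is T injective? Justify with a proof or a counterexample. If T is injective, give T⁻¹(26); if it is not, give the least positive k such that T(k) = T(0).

16

Suppose T(u) = T(v) in ℤ_{98}. Then 51u + 92 ≡ 51v + 92 (mod 98), therefore 51(u − v) ≡ 0 (mod 98).
Since gcd(51, 98) = 1, 51 is invertible modulo 98, so u − v ≡ 0 (mod 98), i.e. u = v.
Hence T is injective.
We now compute 51⁻¹ mod 98 explicitly. Euclid's algorithm: 98 = 1·51 + 47, 51 = 1·47 + 4, 47 = 11·4 + 3, 4 = 1·3 + 1; back-substituting gives 1 = 25·51 − 13·98, so 51⁻¹ ≡ 25 (mod 98).
Since T is injective, we compute T⁻¹(26): solve 51x + 92 ≡ 26 (mod 98), i.e. 51x ≡ 32 (mod 98).
Multiplying by 51⁻¹ = 25 gives x ≡ 25·32 = 800 = 8·98 + 16 ≡ 16 (mod 98).
Check: T(16) = 51·16 + 92 = 908 = 9·98 + 26 ≡ 26 (mod 98).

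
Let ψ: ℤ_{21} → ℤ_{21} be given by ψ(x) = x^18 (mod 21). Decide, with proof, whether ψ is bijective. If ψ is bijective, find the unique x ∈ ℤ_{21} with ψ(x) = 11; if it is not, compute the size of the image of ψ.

ψ(1) = 1^18 = 1.
ψ(2): Repeated squaring mod 21: 2^1 ≡ 2, 2^2 ≡ 2² = 4, 2^4 ≡ 4² = 16, 2^8 ≡ 16² = 256 ≡ 4, 2^16 ≡ 4² = 16. Since 18 = 16 + 2, 2^18 ≡ 16·4: 16·4 = 64 ≡ 1. So 2^18 ≡ 1 (mod 21).
So ψ(1) = ψ(2) = 1 while 1 ≠ 2, thus ψ is not injective, hence not bijective.
Since ψ is not bijective, we determine |image(ψ)|. Computing x^18 mod 21 for each x (by repeated squaring, reducing mod 21 at every step), the values ψ(0), ψ(1), …, ψ(20) are: 0, 1, 1, 15, 1, 1, 15, 7, 1, 15, 1, 1, 15, 1, 7, 15, 1, 1, 15, 1, 1.
The distinct values are {0, 1, 7, 15}; there are 4 of them.

4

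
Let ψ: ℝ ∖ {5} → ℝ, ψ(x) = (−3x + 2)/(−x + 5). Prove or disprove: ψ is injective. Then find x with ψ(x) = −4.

22/7

Suppose ψ(u) = ψ(v). Cross-multiplying: (−3u + 2)(−v + 5) = (−3v + 2)(−u + 5).
Expanding both sides and cancelling the symmetric terms leaves −13·(u − v) = 0. Since −13 ≠ 0, u = v. Therefore ψ is injective.
Solving ψ(x) = −4: cross-multiplying gives −3x + 2 = −4(−x + 5), which rearranges to −7x = −22, so x = 22/7.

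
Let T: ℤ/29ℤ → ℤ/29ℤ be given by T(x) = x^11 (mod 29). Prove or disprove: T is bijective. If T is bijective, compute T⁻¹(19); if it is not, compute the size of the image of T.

Since 29 is prime, the nonzero elements of ℤ/29ℤ form a cyclic group of order 28.
As gcd(11, 28) = 1, raising to the 11th power is a bijection on this group: if s^11 ≡ t^11 then (st^{−1})^11 = 1, and the only element of order dividing gcd(11, 28) = 1 is 1, so s = t.
With T(0) = 0 this makes T injective on all of ℤ/29ℤ, hence bijective (finite equal-size domain and codomain). In particular T is bijective.
Since T is bijective, we find the preimage of 19. The inverse of x ↦ x^11 on (ℤ/29ℤ)^× is x ↦ x^23, because 11·23 = 253 = 9·28 + 1 ≡ 1 (mod 28) and x^{28} = 1 for x ≠ 0 (Fermat). So T⁻¹(19) = 19^23 mod 29.
Repeated squaring mod 29: 19^1 ≡ 19, 19^2 ≡ 19² = 361 ≡ 13, 19^4 ≡ 13² = 169 ≡ 24, 19^8 ≡ 24² = 576 ≡ 25, 19^16 ≡ 25² = 625 ≡ 16. Since 23 = 16 + 4 + 2 + 1, 19^23 ≡ 16·24·13·19: 16·24 = 384 ≡ 7, then 7·13 = 91 ≡ 4, then 4·19 = 76 ≡ 18. So 19^23 ≡ 18 (mod 29).
Hence T⁻¹(19) = 18.

18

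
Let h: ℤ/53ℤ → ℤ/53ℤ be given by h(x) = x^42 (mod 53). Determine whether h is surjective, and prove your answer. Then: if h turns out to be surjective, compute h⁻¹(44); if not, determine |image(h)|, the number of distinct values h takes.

27

h(26): Repeated squaring mod 53: 26^1 ≡ 26, 26^2 ≡ 26² = 676 ≡ 40, 26^4 ≡ 40² = 1600 ≡ 10, 26^8 ≡ 10² = 100 ≡ 47, 26^16 ≡ 47² = 2209 ≡ 36, 26^32 ≡ 36² = 1296 ≡ 24. Since 42 = 32 + 8 + 2, 26^42 ≡ 24·47·40: 24·47 = 1128 ≡ 15, then 15·40 = 600 ≡ 17. So 26^42 ≡ 17 (mod 53).
h(27): Repeated squaring mod 53: 27^1 ≡ 27, 27^2 ≡ 27² = 729 ≡ 40, 27^4 ≡ 40² = 1600 ≡ 10, 27^8 ≡ 10² = 100 ≡ 47, 27^16 ≡ 47² = 2209 ≡ 36, 27^32 ≡ 36² = 1296 ≡ 24. Since 42 = 32 + 8 + 2, 27^42 ≡ 24·47·40: 24·47 = 1128 ≡ 15, then 15·40 = 600 ≡ 17. So 27^42 ≡ 17 (mod 53).
So h(26) = h(27) = 17 while 26 ≠ 27, so h is not injective.
A non-injective map from the 53-element set ℤ/53ℤ to itself takes at most 52 distinct values, so it cannot be surjective. Thus h is not surjective.
Since h is not surjective, we determine |image(h)|. Computing x^42 mod 53 for each x (by repeated squaring, reducing mod 53 at every step), the values h(0), h(1), …, h(52) are: 0, 1, 25, 38, 42, 40, 49, 28, 43, 13, 46, 47, 6, 24, 11, 36, 15, 16, 7, 29, 37, 4, 9, 52, 44, 10, 17, 17, 10, 44, 52, 9, 4, 37, 29, 7, 16, 15, 36, 11, 24, 6, 47, 46, 13, 43, 28, 49, 40, 42, 38, 25, 1.
The distinct values are {0, 1, 4, 6, 7, 9, 10, 11, 13, 15, 16, 17, 24, 25, 28, 29, 36, 37, 38, 40, 42, 43, 44, 46, 47, 49, 52}; there are 27 of them.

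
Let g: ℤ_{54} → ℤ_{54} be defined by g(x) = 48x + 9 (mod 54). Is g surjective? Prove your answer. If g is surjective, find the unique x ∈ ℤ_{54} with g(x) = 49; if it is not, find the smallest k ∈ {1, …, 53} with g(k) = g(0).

9

Since gcd(48, 54) = 6, we have 48x ≡ 0 (mod 6) for all x, so g(x) ≡ 3 (mod 6).
But 0 ≢ 3 (mod 6), so 0 ∈ ℤ_{54} has no preimage. Hence g is not surjective.
Since g is not surjective, we find the least positive k with g(k) = g(0): this means 48k ≡ 0 (mod 54), i.e. 54 ∣ 48k. Since gcd(48, 54) = 6, dividing through by 6 this holds exactly when 9 ∣ 8k, and as gcd(8, 9) = 1, exactly when 9 ∣ k.
The smallest positive such k is 9.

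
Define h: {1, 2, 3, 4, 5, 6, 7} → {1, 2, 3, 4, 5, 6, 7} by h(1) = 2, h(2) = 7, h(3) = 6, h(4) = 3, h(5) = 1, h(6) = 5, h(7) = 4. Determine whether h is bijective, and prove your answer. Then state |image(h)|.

7

The values 2, 7, 6, 3, 1, 5, 4 are a permutation of {1, 2, 3, 4, 5, 6, 7}: each element appears exactly once.
So h is injective and surjective, hence bijective.
The image of h is {1, 2, 3, 4, 5, 6, 7}, which has 7 elements.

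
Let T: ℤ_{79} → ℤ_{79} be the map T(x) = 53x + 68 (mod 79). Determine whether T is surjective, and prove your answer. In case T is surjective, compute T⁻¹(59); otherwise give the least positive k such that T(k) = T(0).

Since gcd(53, 79) = 1, 53 is invertible modulo 79. Euclid's algorithm: 79 = 1·53 + 26, 53 = 2·26 + 1; back-substituting gives 1 = 3·53 − 2·79, so 53⁻¹ ≡ 3 (mod 79).
Then y ↦ 3(y − 68) is a two-sided inverse to T, so every y ∈ ℤ_{79} has a preimage.
So T is surjective.
Since T is surjective, we find T⁻¹(59): we need 53x ≡ 59 − 68 ≡ 70 (mod 79). Using 53⁻¹ = 3: x ≡ 3·70 = 210 = 2·79 + 52, so x = 52.
Check: T(52) = 53·52 + 68 = 2824 = 35·79 + 59 ≡ 59 (mod 79).

52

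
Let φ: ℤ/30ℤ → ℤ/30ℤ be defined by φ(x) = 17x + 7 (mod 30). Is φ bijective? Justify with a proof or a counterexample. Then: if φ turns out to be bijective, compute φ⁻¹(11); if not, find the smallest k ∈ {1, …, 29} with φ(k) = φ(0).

Recall: injectivity means: for all x_1, x_2 in the domain, φ(x_1) = φ(x_2) implies x_1 = x_2.
If φ(x_1) = φ(x_2), then 17x_1 ≡ 17x_2 (mod 30). Because gcd(17, 30) = 1, we may cancel 17 to get x_1 ≡ x_2 (mod 30).
We now compute 17⁻¹ mod 30 explicitly. Euclid's algorithm: 30 = 1·17 + 13, 17 = 1·13 + 4, 13 = 3·4 + 1; back-substituting gives 1 = 23·17 − 13·30, so 17⁻¹ ≡ 23 (mod 30).
Then y ↦ 23(y − 7) is a two-sided inverse to φ, so every y ∈ ℤ/30ℤ has a preimage.
So φ is bijective.
Since φ is bijective, we find φ⁻¹(11): we need 17x ≡ 11 − 7 ≡ 4 (mod 30). Using 17⁻¹ = 23: x ≡ 23·4 = 92 = 3·30 + 2, so x = 2.
Check: φ(2) = 17·2 + 7 = 41 = 1·30 + 11 ≡ 11 (mod 30).

2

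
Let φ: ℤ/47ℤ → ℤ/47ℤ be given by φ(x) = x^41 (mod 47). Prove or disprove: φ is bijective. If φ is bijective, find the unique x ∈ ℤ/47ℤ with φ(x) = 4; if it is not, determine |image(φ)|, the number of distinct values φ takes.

25

Since 47 is prime, the nonzero elements of ℤ/47ℤ form a cyclic group of order 46.
As gcd(41, 46) = 1, raising to the 41st power is a bijection on this group: if u^41 ≡ v^41 then (uv^{−1})^41 = 1, and the only element of order dividing gcd(41, 46) = 1 is 1, so u = v.
With φ(0) = 0 this makes φ injective on all of ℤ/47ℤ, hence bijective (finite equal-size domain and codomain). In particular φ is bijective.
Since φ is bijective, we find the preimage of 4. The inverse of x ↦ x^41 on (ℤ/47ℤ)^× is x ↦ x^9, because 41·9 = 369 = 8·46 + 1 ≡ 1 (mod 46) and x^{46} = 1 for x ≠ 0 (Fermat). So φ⁻¹(4) = 4^9 mod 47.
Repeated squaring mod 47: 4^1 ≡ 4, 4^2 ≡ 4² = 16, 4^4 ≡ 16² = 256 ≡ 21, 4^8 ≡ 21² = 441 ≡ 18. Since 9 = 8 + 1, 4^9 ≡ 18·4: 18·4 = 72 ≡ 25. So 4^9 ≡ 25 (mod 47).
Hence φ⁻¹(4) = 25.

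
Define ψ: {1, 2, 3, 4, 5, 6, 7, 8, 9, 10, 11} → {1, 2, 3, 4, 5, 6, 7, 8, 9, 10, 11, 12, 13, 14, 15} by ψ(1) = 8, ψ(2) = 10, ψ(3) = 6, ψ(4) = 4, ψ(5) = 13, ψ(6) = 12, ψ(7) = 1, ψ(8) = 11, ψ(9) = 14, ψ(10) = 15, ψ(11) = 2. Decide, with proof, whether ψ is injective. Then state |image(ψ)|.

The values ψ(1), …, ψ(11) are 8, 10, 6, 4, 13, 12, 1, 11, 14, 15, 2 — all distinct.
So ψ(x_1) = ψ(x_2) only when x_1 = x_2, and ψ is injective.
The image of ψ is {1, 2, 4, 6, 8, 10, 11, 12, 13, 14, 15}, which has 11 elements.

11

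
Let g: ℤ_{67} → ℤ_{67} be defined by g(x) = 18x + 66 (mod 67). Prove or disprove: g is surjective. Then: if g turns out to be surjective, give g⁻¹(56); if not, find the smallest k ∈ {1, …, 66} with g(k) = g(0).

59

Since gcd(18, 67) = 1, 18 is invertible modulo 67. Euclid's algorithm: 67 = 3·18 + 13, 18 = 1·13 + 5, 13 = 2·5 + 3, 5 = 1·3 + 2, 3 = 1·2 + 1; back-substituting gives 1 = 41·18 − 11·67, so 18⁻¹ ≡ 41 (mod 67).
For any y ∈ ℤ_{67}, x = 41(y − 66) mod 67 satisfies g(x) = 18·41(y − 66) + 66 ≡ y (since 18·41 ≡ 1 mod 67). So every y has a preimage.
Thus g is surjective.
Since g is surjective, we compute g⁻¹(56): solve 18x + 66 ≡ 56 (mod 67), i.e. 18x ≡ 57 (mod 67).
Multiplying by 18⁻¹ = 41 gives x ≡ 41·57 = 2337 = 34·67 + 59 ≡ 59 (mod 67).
Check: g(59) = 18·59 + 66 = 1128 = 16·67 + 56 ≡ 56 (mod 67).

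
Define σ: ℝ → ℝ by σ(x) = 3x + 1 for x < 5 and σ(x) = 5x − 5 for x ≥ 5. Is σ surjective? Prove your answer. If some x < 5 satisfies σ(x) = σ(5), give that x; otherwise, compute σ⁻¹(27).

Both pieces are strictly increasing (slopes 3 and 5), so each is injective on its own interval.
The left piece maps (−∞, 5) onto (−∞, 16); the right piece maps [5, ∞) onto [20, ∞).
The union (−∞, 16) ∪ [20, ∞) omits the interval between 16 and 20; in particular 16 has no preimage. So σ is not surjective.
Because the two images are disjoint, no x < 5 has σ(x) = σ(5), so we compute σ⁻¹(27): 27 lies in [20, ∞), so solve 5x − 5 = 27: x = (27 + 5)/5 = 32/5.

32/5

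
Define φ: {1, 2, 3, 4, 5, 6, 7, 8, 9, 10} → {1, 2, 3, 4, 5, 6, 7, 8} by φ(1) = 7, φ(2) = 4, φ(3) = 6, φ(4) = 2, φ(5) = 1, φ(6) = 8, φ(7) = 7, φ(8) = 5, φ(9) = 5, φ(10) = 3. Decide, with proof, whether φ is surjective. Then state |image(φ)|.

8

Every element of the codomain has a preimage: 1 = φ(5), 2 = φ(4), 3 = φ(10), 4 = φ(2), 5 = φ(8), 6 = φ(3), 7 = φ(1), 8 = φ(6).
Hence φ is surjective.
The image of φ is {1, 2, 3, 4, 5, 6, 7, 8}, which has 8 elements.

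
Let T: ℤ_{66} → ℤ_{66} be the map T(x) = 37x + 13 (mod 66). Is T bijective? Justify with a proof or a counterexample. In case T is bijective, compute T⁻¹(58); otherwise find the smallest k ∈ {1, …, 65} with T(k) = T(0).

3

If T(s) = T(t), then 37s ≡ 37t (mod 66). Because gcd(37, 66) = 1, we may cancel 37 to get s ≡ t (mod 66).
We now compute 37⁻¹ mod 66 explicitly. Euclid's algorithm: 66 = 1·37 + 29, 37 = 1·29 + 8, 29 = 3·8 + 5, 8 = 1·5 + 3, 5 = 1·3 + 2, 3 = 1·2 + 1; back-substituting gives 1 = 25·37 − 14·66, so 37⁻¹ ≡ 25 (mod 66).
For any y ∈ ℤ_{66}, x = 25(y − 13) mod 66 satisfies T(x) = 37·25(y − 13) + 13 ≡ y (since 37·25 ≡ 1 mod 66). So every y has a preimage.
So T is bijective.
Since T is bijective, we compute T⁻¹(58): solve 37x + 13 ≡ 58 (mod 66), i.e. 37x ≡ 45 (mod 66).
Multiplying by 37⁻¹ = 25 gives x ≡ 25·45 = 1125 = 17·66 + 3 ≡ 3 (mod 66).
Check: T(3) = 37·3 + 13 = 124 = 1·66 + 58 ≡ 58 (mod 66).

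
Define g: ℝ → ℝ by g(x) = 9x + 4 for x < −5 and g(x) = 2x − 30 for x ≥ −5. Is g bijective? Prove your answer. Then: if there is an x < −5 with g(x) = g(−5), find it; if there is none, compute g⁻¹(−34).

-2

Both pieces are strictly increasing (slopes 9 and 2), so each is injective on its own interval.
The left piece maps (−∞, −5) onto (−∞, −41); the right piece maps [−5, ∞) onto [−40, ∞).
The images leave a gap (−41 has no preimage), so g is not surjective, hence not bijective.
Because the two images are disjoint, no x < −5 has g(x) = g(−5), so we compute g⁻¹(−34): −34 lies in [−40, ∞), so solve 2x − 30 = −34: x = (−34 + 30)/2 = −2.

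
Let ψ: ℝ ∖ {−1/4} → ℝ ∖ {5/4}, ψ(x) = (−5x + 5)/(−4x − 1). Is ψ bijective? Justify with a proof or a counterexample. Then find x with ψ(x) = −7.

Suppose ψ(a) = ψ(b). Cross-multiplying: (−5a + 5)(−4b − 1) = (−5b + 5)(−4a − 1).
Expanding both sides and cancelling the symmetric terms leaves 25·(a − b) = 0. Since 25 ≠ 0, a = b. So ψ is injective.
For any y ≠ 5/4, solving y(−4x − 1) = −5x + 5 for x gives a well-defined x ≠ −1/4. So ψ is surjective.
Hence ψ is bijective.
Solving ψ(x) = −7: cross-multiplying gives −5x + 5 = −7(−4x − 1), which rearranges to −33x = 2, so x = −2/33.

-2/33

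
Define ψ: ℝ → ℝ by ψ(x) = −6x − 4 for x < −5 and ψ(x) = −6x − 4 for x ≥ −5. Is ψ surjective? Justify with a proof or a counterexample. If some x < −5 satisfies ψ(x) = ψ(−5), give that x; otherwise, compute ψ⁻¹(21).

Both pieces are strictly decreasing (slopes −6 and −6), so each is injective on its own interval.
The left piece maps (−∞, −5) onto (26, ∞); the right piece maps [−5, ∞) onto (−∞, 26].
These images together cover ℝ, so ψ is surjective.
Because the two images are disjoint, no x < −5 has ψ(x) = ψ(−5), so we compute ψ⁻¹(21): 21 lies in (−∞, 26], so solve −6x − 4 = 21: x = (21 + 4)/(−6) = −25/6.

-25/6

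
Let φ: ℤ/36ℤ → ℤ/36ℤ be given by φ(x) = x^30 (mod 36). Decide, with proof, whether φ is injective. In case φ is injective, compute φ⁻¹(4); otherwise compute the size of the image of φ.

4

φ(2): Repeated squaring mod 36: 2^1 ≡ 2, 2^2 ≡ 2² = 4, 2^4 ≡ 4² = 16, 2^8 ≡ 16² = 256 ≡ 4, 2^16 ≡ 4² = 16. Since 30 = 16 + 8 + 4 + 2, 2^30 ≡ 16·4·16·4: 16·4 = 64 ≡ 28, then 28·16 = 448 ≡ 16, then 16·4 = 64 ≡ 28. So 2^30 ≡ 28 (mod 36).
φ(4): Repeated squaring mod 36: 4^1 ≡ 4, 4^2 ≡ 4² = 16, 4^4 ≡ 16² = 256 ≡ 4, 4^8 ≡ 4² = 16, 4^16 ≡ 16² = 256 ≡ 4. Since 30 = 16 + 8 + 4 + 2, 4^30 ≡ 4·16·4·16: 4·16 = 64 ≡ 28, then 28·4 = 112 ≡ 4, then 4·16 = 64 ≡ 28. So 4^30 ≡ 28 (mod 36).
So φ(2) = φ(4) = 28 while 2 ≠ 4, so φ is not injective.
Since φ is not injective, we determine |image(φ)|. Computing x^30 mod 36 for each x (by repeated squaring, reducing mod 36 at every step), the values φ(0), φ(1), …, φ(35) are: 0, 1, 28, 9, 28, 1, 0, 1, 28, 9, 28, 1, 0, 1, 28, 9, 28, 1, 0, 1, 28, 9, 28, 1, 0, 1, 28, 9, 28, 1, 0, 1, 28, 9, 28, 1.
The distinct values are {0, 1, 9, 28}; there are 4 of them.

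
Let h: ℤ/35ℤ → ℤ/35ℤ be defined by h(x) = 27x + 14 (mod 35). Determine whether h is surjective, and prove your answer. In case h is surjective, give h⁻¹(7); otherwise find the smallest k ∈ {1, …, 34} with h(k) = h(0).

14

By definition, h is surjective if every y in the codomain equals h(x) for some x in the domain.
Since gcd(27, 35) = 1, 27 is invertible modulo 35. Euclid's algorithm: 35 = 1·27 + 8, 27 = 3·8 + 3, 8 = 2·3 + 2, 3 = 1·2 + 1; back-substituting gives 1 = 13·27 − 10·35, so 27⁻¹ ≡ 13 (mod 35).
For any y ∈ ℤ/35ℤ, x = 13(y − 14) mod 35 satisfies h(x) = 27·13(y − 14) + 14 ≡ y (since 27·13 ≡ 1 mod 35). So every y has a preimage.
Therefore h is surjective.
Since h is surjective, we compute h⁻¹(7): solve 27x + 14 ≡ 7 (mod 35), i.e. 27x ≡ 28 (mod 35).
Multiplying by 27⁻¹ = 13 gives x ≡ 13·28 = 364 = 10·35 + 14 ≡ 14 (mod 35).
Check: h(14) = 27·14 + 14 = 392 = 11·35 + 7 ≡ 7 (mod 35).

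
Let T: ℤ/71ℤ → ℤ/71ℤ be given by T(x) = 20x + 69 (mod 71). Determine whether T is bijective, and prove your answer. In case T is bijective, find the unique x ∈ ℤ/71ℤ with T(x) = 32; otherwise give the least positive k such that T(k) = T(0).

23

Recall: T is injective when T(x_1) = T(x_2) forces x_1 = x_2.
If T(x_1) = T(x_2), then 20x_1 ≡ 20x_2 (mod 71). Because gcd(20, 71) = 1, we may cancel 20 to get x_1 ≡ x_2 (mod 71).
We now compute 20⁻¹ mod 71 explicitly. Euclid's algorithm: 71 = 3·20 + 11, 20 = 1·11 + 9, 11 = 1·9 + 2, 9 = 4·2 + 1; back-substituting gives 1 = 32·20 − 9·71, so 20⁻¹ ≡ 32 (mod 71).
For any y ∈ ℤ/71ℤ, x = 32(y − 69) mod 71 satisfies T(x) = 20·32(y − 69) + 69 ≡ y (since 20·32 ≡ 1 mod 71). So every y has a preimage.
So T is bijective.
Since T is bijective, we find T⁻¹(32): we need 20x ≡ 32 − 69 ≡ 34 (mod 71). Using 20⁻¹ = 32: x ≡ 32·34 = 1088 = 15·71 + 23, so x = 23.
Check: T(23) = 20·23 + 69 = 529 = 7·71 + 32 ≡ 32 (mod 71).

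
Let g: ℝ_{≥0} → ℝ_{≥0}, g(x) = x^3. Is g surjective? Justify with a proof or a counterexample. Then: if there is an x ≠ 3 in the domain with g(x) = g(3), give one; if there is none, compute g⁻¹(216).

For any y ∈ ℝ_{≥0}, x = y^{1/3} ∈ ℝ_{≥0} gives g(x) = y, so g is surjective.
Since x ↦ x^3 is strictly increasing on ℝ_{≥0}, it is injective there, so no x ≠ 3 in the domain has g(x) = g(3). We therefore compute g⁻¹(216) = 216^{1/3} = 6 (indeed 6^3 = 216).

6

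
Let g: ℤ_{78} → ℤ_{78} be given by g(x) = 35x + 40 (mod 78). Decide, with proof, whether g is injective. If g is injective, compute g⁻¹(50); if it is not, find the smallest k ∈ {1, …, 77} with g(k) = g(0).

If g(s) = g(t), then 35s ≡ 35t (mod 78). Because gcd(35, 78) = 1, we may cancel 35 to get s ≡ t (mod 78).
Therefore g is injective.
We now compute 35⁻¹ mod 78 explicitly. Euclid's algorithm: 78 = 2·35 + 8, 35 = 4·8 + 3, 8 = 2·3 + 2, 3 = 1·2 + 1; back-substituting gives 1 = 29·35 − 13·78, so 35⁻¹ ≡ 29 (mod 78).
Since g is injective, we compute g⁻¹(50): solve 35x + 40 ≡ 50 (mod 78), i.e. 35x ≡ 10 (mod 78).
Multiplying by 35⁻¹ = 29 gives x ≡ 29·10 = 290 = 3·78 + 56 ≡ 56 (mod 78).
Check: g(56) = 35·56 + 40 = 2000 = 25·78 + 50 ≡ 50 (mod 78).

56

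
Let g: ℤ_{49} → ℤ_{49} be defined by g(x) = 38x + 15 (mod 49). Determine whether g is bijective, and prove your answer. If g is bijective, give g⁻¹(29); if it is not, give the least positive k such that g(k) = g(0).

21

Recall: injectivity means: for all x_1, x_2 in the domain, g(x_1) = g(x_2) implies x_1 = x_2.
If g(x_1) = g(x_2), then 38x_1 ≡ 38x_2 (mod 49). Because gcd(38, 49) = 1, we may cancel 38 to get x_1 ≡ x_2 (mod 49).
We now compute 38⁻¹ mod 49 explicitly. Euclid's algorithm: 49 = 1·38 + 11, 38 = 3·11 + 5, 11 = 2·5 + 1; back-substituting gives 1 = 40·38 − 31·49, so 38⁻¹ ≡ 40 (mod 49).
Then y ↦ 40(y − 15) is a two-sided inverse to g, so every y ∈ ℤ_{49} has a preimage.
Thus g is bijective.
Since g is bijective, we find g⁻¹(29): we need 38x ≡ 29 − 15 ≡ 14 (mod 49). Using 38⁻¹ = 40: x ≡ 40·14 = 560 = 11·49 + 21, so x = 21.
Check: g(21) = 38·21 + 15 = 813 = 16·49 + 29 ≡ 29 (mod 49).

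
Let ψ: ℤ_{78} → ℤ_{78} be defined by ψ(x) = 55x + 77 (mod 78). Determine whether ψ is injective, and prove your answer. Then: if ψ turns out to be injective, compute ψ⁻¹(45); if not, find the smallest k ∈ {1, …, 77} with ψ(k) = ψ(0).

If ψ(s) = ψ(t), then 55s ≡ 55t (mod 78). Because gcd(55, 78) = 1, we may cancel 55 to get s ≡ t (mod 78).
Hence ψ is injective.
We now compute 55⁻¹ mod 78 explicitly. Euclid's algorithm: 78 = 1·55 + 23, 55 = 2·23 + 9, 23 = 2·9 + 5, 9 = 1·5 + 4, 5 = 1·4 + 1; back-substituting gives 1 = 61·55 − 43·78, so 55⁻¹ ≡ 61 (mod 78).
Since ψ is injective, we find ψ⁻¹(45): we need 55x ≡ 45 − 77 ≡ 46 (mod 78). Using 55⁻¹ = 61: x ≡ 61·46 = 2806 = 35·78 + 76, so x = 76.
Check: ψ(76) = 55·76 + 77 = 4257 = 54·78 + 45 ≡ 45 (mod 78).

76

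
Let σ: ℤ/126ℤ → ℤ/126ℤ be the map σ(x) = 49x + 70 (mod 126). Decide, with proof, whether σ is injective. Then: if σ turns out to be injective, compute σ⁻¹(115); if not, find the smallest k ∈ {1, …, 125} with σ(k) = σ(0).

We have gcd(49, 126) = 7 > 1. Taking x_1 = 0 and x_2 = 18: σ(0) = 70 and σ(18) = 49·18 + 70 = 952 ≡ 70 (mod 126).
So σ(0) = σ(18) while 0 ≠ 18, so σ is not injective.
Since σ is not injective, we find the least positive k with σ(k) = σ(0): this means 49k ≡ 0 (mod 126), i.e. 126 ∣ 49k. Since gcd(49, 126) = 7, dividing through by 7 this holds exactly when 18 ∣ 7k, and as gcd(7, 18) = 1, exactly when 18 ∣ k.
The smallest positive such k is 18.

18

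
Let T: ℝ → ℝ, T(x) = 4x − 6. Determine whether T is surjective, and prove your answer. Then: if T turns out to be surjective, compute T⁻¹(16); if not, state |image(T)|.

11/2

Recall: T is surjective if every y in the codomain equals T(x) for some x in the domain.
For any y ∈ ℝ, x = (y + 6)/4 satisfies T(x) = y.
Thus T is surjective.
Since T is surjective, we compute T⁻¹(16) = (16 + 6)/4 = 11/2.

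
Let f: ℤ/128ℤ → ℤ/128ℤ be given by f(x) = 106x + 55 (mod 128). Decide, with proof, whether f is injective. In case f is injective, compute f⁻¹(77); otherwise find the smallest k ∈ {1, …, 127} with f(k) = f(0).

By definition, f is injective if f(a) = f(b) implies a = b.
We have gcd(106, 128) = 2 > 1. Taking a = 0 and b = 64: f(0) = 55 and f(64) = 106·64 + 55 = 6839 ≡ 55 (mod 128).
So f(0) = f(64) while 0 ≠ 64, hence f is not injective.
Since f is not injective, we find the least positive k with f(k) = f(0): this means 106k ≡ 0 (mod 128), i.e. 128 ∣ 106k. Since gcd(106, 128) = 2, dividing through by 2 this holds exactly when 64 ∣ 53k, and as gcd(53, 64) = 1, exactly when 64 ∣ k.
The smallest positive such k is 64.

64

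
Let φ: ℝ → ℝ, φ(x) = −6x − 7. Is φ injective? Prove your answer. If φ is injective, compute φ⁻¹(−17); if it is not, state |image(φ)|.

Suppose φ(u) = φ(v). Then −6u − 7 = −6v − 7, so −6u = −6v, therefore u = v.
Thus φ is injective.
Since φ is injective, we compute φ⁻¹(−17) = (−17 + 7)/(−6) = 5/3.

5/3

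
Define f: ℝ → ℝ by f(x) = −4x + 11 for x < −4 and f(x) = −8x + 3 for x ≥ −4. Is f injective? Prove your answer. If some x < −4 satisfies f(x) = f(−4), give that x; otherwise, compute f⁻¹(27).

Both pieces are strictly decreasing (slopes −4 and −8), so each is injective on its own interval.
The left piece maps (−∞, −4) onto (27, ∞); the right piece maps [−4, ∞) onto (−∞, 35].
These images overlap. In particular f(−4) = 35 (right piece), and solving −4x + 11 = 35 on the left piece gives x = −6 < −4.
So f(−6) = f(−4) with −6 ≠ −4, and f is not injective. This x = −6 is the requested value below −4.

-6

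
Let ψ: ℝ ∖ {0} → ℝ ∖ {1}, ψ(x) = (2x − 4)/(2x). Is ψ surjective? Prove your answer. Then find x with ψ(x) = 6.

For any y ≠ 1, solving y(2x) = 2x − 4 for x gives a well-defined x ≠ 0. So ψ is surjective.
Solving ψ(x) = 6: cross-multiplying gives 2x − 4 = 6(2x), which rearranges to −10x = 4, so x = −2/5.

-2/5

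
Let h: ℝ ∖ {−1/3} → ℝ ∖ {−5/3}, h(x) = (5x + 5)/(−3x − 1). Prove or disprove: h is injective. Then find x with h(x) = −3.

Suppose h(a) = h(b). Cross-multiplying: (5a + 5)(−3b − 1) = (5b + 5)(−3a − 1).
Expanding both sides and cancelling the symmetric terms leaves 10·(a − b) = 0. Since 10 ≠ 0, a = b. Thus h is injective.
Solving h(x) = −3: cross-multiplying gives 5x + 5 = −3(−3x − 1), which rearranges to −4x = −2, so x = 1/2.

1/2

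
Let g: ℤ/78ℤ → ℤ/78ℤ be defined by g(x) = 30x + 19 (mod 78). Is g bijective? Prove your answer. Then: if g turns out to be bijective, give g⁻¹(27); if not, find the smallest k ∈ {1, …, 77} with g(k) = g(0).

13

We have gcd(30, 78) = 6 > 1. Taking a = 0 and b = 13: g(0) = 19 and g(13) = 30·13 + 19 = 409 ≡ 19 (mod 78).
So g(0) = g(13) while 0 ≠ 13, so g is not injective, hence not bijective.
Since g is not bijective, we find the least positive k with g(k) = g(0): this means 30k ≡ 0 (mod 78), i.e. 78 ∣ 30k. Since gcd(30, 78) = 6, dividing through by 6 this holds exactly when 13 ∣ 5k, and as gcd(5, 13) = 1, exactly when 13 ∣ k.
The smallest positive such k is 13.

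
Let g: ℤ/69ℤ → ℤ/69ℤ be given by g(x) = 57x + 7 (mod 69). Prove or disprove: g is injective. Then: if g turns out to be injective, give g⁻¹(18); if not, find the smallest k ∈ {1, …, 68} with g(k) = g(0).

We have gcd(57, 69) = 3 > 1. Taking a = 0 and b = 23: g(0) = 7 and g(23) = 57·23 + 7 = 1318 ≡ 7 (mod 69).
So g(0) = g(23) while 0 ≠ 23, therefore g is not injective.
Since g is not injective, we find the least positive k with g(k) = g(0): this means 57k ≡ 0 (mod 69), i.e. 69 ∣ 57k. Since gcd(57, 69) = 3, dividing through by 3 this holds exactly when 23 ∣ 19k, and as gcd(19, 23) = 1, exactly when 23 ∣ k.
The smallest positive such k is 23.

23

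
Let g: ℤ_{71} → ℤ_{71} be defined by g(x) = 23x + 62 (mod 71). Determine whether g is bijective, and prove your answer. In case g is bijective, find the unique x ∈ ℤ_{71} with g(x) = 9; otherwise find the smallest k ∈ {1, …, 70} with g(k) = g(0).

44

Suppose g(x_1) = g(x_2) in ℤ_{71}. Then 23x_1 + 62 ≡ 23x_2 + 62 (mod 71), therefore 23(x_1 − x_2) ≡ 0 (mod 71).
Since gcd(23, 71) = 1, 23 is invertible modulo 71, thus x_1 − x_2 ≡ 0 (mod 71), i.e. x_1 = x_2.
We now compute 23⁻¹ mod 71 explicitly. Euclid's algorithm: 71 = 3·23 + 2, 23 = 11·2 + 1; back-substituting gives 1 = 34·23 − 11·71, so 23⁻¹ ≡ 34 (mod 71).
Then y ↦ 34(y − 62) is a two-sided inverse to g, so every y ∈ ℤ_{71} has a preimage.
So g is bijective.
Since g is bijective, we find g⁻¹(9): we need 23x ≡ 9 − 62 ≡ 18 (mod 71). Using 23⁻¹ = 34: x ≡ 34·18 = 612 = 8·71 + 44, so x = 44.
Check: g(44) = 23·44 + 62 = 1074 = 15·71 + 9 ≡ 9 (mod 71).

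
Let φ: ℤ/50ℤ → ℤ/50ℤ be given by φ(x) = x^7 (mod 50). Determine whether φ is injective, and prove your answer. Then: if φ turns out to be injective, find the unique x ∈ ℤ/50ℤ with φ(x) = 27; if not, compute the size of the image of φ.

42

φ(0) = 0^7 = 0.
φ(10): Repeated squaring mod 50: 10^1 ≡ 10, 10^2 ≡ 10² = 100 ≡ 0, 10^4 ≡ 0² = 0. Since 7 = 4 + 2 + 1, 10^7 ≡ 0·0·10: 0·0 = 0, then 0·10 = 0. So 10^7 ≡ 0 (mod 50).
So φ(0) = φ(10) = 0 while 0 ≠ 10, therefore φ is not injective.
Since φ is not injective, we determine |image(φ)|. Computing x^7 mod 50 for each x (by repeated squaring, reducing mod 50 at every step), the values φ(0), φ(1), …, φ(49) are: 0, 1, 28, 37, 34, 25, 36, 43, 2, 19, 0, 21, 8, 17, 4, 25, 6, 23, 32, 39, 0, 41, 38, 47, 24, 25, 26, 3, 12, 9, 0, 11, 18, 27, 44, 25, 46, 33, 42, 29, 0, 31, 48, 7, 14, 25, 16, 13, 22, 49.
The distinct values are {0, 1, 2, 3, 4, 6, 7, 8, 9, 11, 12, 13, 14, 16, 17, 18, 19, 21, 22, 23, 24, 25, 26, 27, 28, 29, 31, 32, 33, 34, 36, 37, 38, 39, 41, 42, 43, 44, 46, 47, 48, 49}; there are 42 of them.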